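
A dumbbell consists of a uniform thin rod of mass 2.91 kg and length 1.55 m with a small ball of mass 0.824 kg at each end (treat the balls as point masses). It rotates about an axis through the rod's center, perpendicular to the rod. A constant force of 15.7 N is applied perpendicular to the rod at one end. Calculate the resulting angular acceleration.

α ≈ 7.74 rad/s²

I_rod = (1/12)ML² = (1/12)(2.91)(1.55)² = 0.5826 kg·m².
I_balls = 2·m·(L/2)² = 2(0.824)(0.7750)² = 0.9898 kg·m².
Total I = 1.572 kg·m².
τ = F·(L/2) = (15.7)(0.775) = 12.17 N·m.
α = τ/I = 12.17/1.572 = 7.738 rad/s².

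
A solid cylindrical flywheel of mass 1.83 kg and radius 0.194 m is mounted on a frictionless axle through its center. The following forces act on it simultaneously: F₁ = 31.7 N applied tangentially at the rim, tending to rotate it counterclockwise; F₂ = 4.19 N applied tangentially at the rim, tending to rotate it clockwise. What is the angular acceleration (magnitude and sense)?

I = ½MR² = (1/2)(1.83)(0.194)² = 0.03444 kg·m².
Taking counterclockwise as positive: τ₁ = +(31.7)(0.194) = +6.150 N·m; τ₂ = −(4.19)(0.194) = −0.8129 N·m.
Net torque τ = 5.337 N·m.
α = τ/I = 5.337/0.03444 = 155.0 rad/s².

α ≈ 155 rad/s², counterclockwise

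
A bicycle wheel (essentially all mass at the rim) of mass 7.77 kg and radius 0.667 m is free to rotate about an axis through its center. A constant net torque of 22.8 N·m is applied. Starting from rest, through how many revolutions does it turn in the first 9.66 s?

≈ 49.0 revolutions

I = MR² = (7.77)(0.667)² = 3.457 kg·m².
α = τ/I = 22.8/3.457 = 6.596 rad/s².
θ = ½αt² = ½(6.596)(9.66)² = 307.7 rad.
Revolutions = θ/(2π) = 48.98.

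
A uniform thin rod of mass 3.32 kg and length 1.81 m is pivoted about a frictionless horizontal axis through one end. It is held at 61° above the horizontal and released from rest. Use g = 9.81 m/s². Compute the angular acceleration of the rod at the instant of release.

About the pivot, I = (1/3)ML² = (1/3)(3.32)(1.81)² = 3.626 kg·m².
The weight acts at the center, a distance L/2 = 0.9050 m from the pivot; τ = Mg(L/2) cos 61° = 14.29 N·m.
α = τ/I = 14.29/3.626 = 3.941 rad/s².
(Equivalently α = (3g/(2L)) cos 61° = 3.941 rad/s².)

α ≈ 3.94 rad/s²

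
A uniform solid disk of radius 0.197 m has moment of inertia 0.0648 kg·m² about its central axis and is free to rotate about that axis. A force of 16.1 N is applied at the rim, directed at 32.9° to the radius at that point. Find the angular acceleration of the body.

Only the tangential component produces torque: τ = F R sinθ = (16.1)(0.197) sin 32.9° = 1.723 N·m.
From τ = Iα: α = 1.723/0.06480 = 26.59 rad/s².

α ≈ 26.6 rad/s²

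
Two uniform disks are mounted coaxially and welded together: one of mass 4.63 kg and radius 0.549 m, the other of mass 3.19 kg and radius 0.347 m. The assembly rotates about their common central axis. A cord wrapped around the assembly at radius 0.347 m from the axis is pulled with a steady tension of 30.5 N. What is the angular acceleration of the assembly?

α ≈ 11.9 rad/s²

I = ½M₁R₁² + ½M₂R₂² = ½(4.63)(0.549)² + ½(3.19)(0.347)² = 0.8898 kg·m².
τ = F r = (30.5)(0.347) = 10.58 N·m.
α = τ/I = 10.58/0.8898 = 11.89 rad/s².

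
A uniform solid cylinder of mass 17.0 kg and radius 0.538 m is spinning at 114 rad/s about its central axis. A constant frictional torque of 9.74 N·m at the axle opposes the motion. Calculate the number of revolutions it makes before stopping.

≈ 261 revolutions

I = ½MR² = (1/2)(17.0)(0.538)² = 2.460 kg·m².
The net torque has magnitude 9.74 N·m, opposing ω.
|α| = τ/I = 9.740/2.460 = 3.959 rad/s² (deceleration).
ω² = ω₀² − 2|α|θ with ω = 0 ⇒ θ = ω₀²/(2|α|) = 1641 rad = 261.2 rev.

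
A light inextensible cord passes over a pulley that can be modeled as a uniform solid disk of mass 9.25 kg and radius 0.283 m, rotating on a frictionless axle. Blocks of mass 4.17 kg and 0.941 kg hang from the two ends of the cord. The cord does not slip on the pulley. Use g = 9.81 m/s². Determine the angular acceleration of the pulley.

α ≈ 11.5 rad/s²

I = ½MR² = (1/2)(9.25)(0.283)² = 0.3704 kg·m².
Heavier block: m₁g − T₁ = m₁a. Lighter block: T₂ − m₂g = m₂a.
Pulley: (T₁ − T₂)R = Iα = I(a/R), so T₁ − T₂ = (I/R²)a = (1/2)M_p a = 4.625·a.
Adding the three: (m₁ − m₂)g = (m₁ + m₂ + 4.625)a, so a = (4.17 − 0.941)(9.81)/(4.17 + 0.941 + 4.625) = 3.254 m/s².
α = a/R = 3.254/0.283 = 11.50 rad/s².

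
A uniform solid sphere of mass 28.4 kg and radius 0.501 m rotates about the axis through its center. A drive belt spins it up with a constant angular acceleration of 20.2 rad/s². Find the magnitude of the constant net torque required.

τ ≈ 57.6 N·m

I = (2/5)MR² = (2/5)(28.4)(0.501)² = 2.851 kg·m².
τ = Iα = (2.851)(20.20) = 57.60 N·m.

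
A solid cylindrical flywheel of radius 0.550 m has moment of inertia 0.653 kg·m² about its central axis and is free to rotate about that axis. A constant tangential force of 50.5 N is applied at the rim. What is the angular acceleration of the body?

α ≈ 42.5 rad/s²

τ = F R = (50.5)(0.550) = 27.78 N·m.
From τ = Iα: α = 27.78/0.6530 = 42.53 rad/s².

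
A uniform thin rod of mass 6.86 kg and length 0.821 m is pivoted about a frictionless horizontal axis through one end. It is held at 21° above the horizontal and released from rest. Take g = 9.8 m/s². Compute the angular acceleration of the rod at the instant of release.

About the pivot, I = (1/3)ML² = (1/3)(6.86)(0.821)² = 1.541 kg·m².
The weight acts at the center, a distance L/2 = 0.4105 m from the pivot; τ = Mg(L/2) cos 21° = 25.76 N·m.
α = τ/I = 25.76/1.541 = 16.72 rad/s².
(Equivalently α = (3g/(2L)) cos 21° = 16.72 rad/s².)

α ≈ 16.7 rad/s²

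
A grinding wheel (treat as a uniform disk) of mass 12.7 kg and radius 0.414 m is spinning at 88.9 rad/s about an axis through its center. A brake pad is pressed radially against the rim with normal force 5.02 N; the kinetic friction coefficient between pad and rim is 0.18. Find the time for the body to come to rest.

I = ½MR² = (1/2)(12.7)(0.414)² = 1.088 kg·m².
Friction force f = μN = (0.18)(5.02) = 0.9036 N at the rim; torque magnitude τ = fR = 0.3741 N·m, opposing ω.
|α| = τ/I = 0.3741/1.088 = 0.3437 rad/s² (deceleration).
0 = ω₀ − |α|t ⇒ t = ω₀/|α| = 88.9/0.3437 = 258.6 s.

t ≈ 259 s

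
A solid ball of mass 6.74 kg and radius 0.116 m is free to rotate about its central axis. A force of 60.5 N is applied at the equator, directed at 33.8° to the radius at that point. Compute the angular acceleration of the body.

α ≈ 108 rad/s²

I = (2/5)MR² = (2/5)(6.74)(0.116)² = 0.03628 kg·m².
Only the tangential component produces torque: τ = F R sinθ = (60.5)(0.116) sin 33.8° = 3.904 N·m.
Newton's second law for rotation, τ = Iα, gives α = τ/I = 3.904/0.03628 = 107.6 rad/s².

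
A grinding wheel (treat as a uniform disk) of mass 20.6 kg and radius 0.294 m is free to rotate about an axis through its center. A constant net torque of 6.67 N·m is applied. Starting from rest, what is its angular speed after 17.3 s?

ω ≈ 130 rad/s

I = ½MR² = (1/2)(20.6)(0.294)² = 0.8903 kg·m².
α = τ/I = 6.67/0.8903 = 7.492 rad/s².
ω = ω₀ + αt = 0 + (7.492)(17.3) = 129.6 rad/s.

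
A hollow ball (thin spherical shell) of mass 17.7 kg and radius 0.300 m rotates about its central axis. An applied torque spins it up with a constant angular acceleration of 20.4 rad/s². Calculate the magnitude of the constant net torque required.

τ ≈ 21.7 N·m

I = (2/3)MR² = (2/3)(17.7)(0.300)² = 1.062 kg·m².
τ = Iα = (1.062)(20.40) = 21.66 N·m.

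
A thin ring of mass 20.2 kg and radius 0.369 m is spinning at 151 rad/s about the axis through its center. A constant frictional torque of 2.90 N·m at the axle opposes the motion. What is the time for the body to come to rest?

t ≈ 143 s

I = MR² = (20.2)(0.369)² = 2.750 kg·m².
The net torque has magnitude 2.90 N·m, opposing ω.
|α| = τ/I = 2.900/2.750 = 1.054 rad/s² (deceleration).
0 = ω₀ − |α|t ⇒ t = ω₀/|α| = 151/1.054 = 143.2 s.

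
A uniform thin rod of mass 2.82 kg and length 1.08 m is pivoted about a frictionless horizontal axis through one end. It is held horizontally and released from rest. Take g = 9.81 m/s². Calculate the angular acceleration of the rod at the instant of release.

α ≈ 13.6 rad/s²

About the pivot, I = (1/3)ML² = (1/3)(2.82)(1.08)² = 1.096 kg·m².
The weight acts at the center, a distance L/2 = 0.5400 m from the pivot; τ = Mg(L/2) = 14.94 N·m.
α = τ/I = 14.94/1.096 = 13.62 rad/s².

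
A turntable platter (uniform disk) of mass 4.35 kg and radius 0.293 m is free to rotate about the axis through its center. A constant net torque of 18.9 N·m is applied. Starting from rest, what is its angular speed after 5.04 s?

ω ≈ 510 rad/s

I = ½MR² = (1/2)(4.35)(0.293)² = 0.1867 kg·m².
α = τ/I = 18.9/0.1867 = 101.2 rad/s².
ω = ω₀ + αt = 0 + (101.2)(5.04) = 510.1 rad/s.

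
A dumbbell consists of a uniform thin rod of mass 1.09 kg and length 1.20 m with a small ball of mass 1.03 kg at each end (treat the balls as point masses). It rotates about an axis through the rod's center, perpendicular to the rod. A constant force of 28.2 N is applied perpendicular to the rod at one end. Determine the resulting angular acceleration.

I_rod = (1/12)ML² = (1/12)(1.09)(1.20)² = 0.1308 kg·m².
I_balls = 2·m·(L/2)² = 2(1.03)(0.6000)² = 0.7416 kg·m².
Total I = 0.8724 kg·m².
τ = F·(L/2) = (28.2)(0.600) = 16.92 N·m.
α = τ/I = 16.92/0.8724 = 19.39 rad/s².

α ≈ 19.4 rad/s²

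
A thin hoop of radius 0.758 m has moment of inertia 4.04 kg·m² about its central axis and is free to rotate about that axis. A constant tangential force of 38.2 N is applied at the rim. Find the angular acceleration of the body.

τ = F R = (38.2)(0.758) = 28.96 N·m.
From τ = Iα: α = 28.96/4.040 = 7.167 rad/s².

α ≈ 7.17 rad/s²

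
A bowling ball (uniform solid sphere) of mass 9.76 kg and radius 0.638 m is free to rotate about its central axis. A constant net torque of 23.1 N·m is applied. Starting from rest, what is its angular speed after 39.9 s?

ω ≈ 580 rad/s

I = (2/5)MR² = (2/5)(9.76)(0.638)² = 1.589 kg·m².
α = τ/I = 23.1/1.589 = 14.54 rad/s².
ω = ω₀ + αt = 0 + (14.54)(39.9) = 580.0 rad/s.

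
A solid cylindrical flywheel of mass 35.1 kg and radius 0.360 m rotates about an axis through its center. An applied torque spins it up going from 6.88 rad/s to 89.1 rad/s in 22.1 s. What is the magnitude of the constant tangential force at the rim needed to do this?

I = ½MR² = (1/2)(35.1)(0.360)² = 2.274 kg·m².
α = Δω/Δt = (89.1 − 6.88)/22.1 = 3.720 rad/s².
The required torque is τ = Iα = (2.274)(3.720) = 8.462 N·m.
A tangential force at the rim gives τ = FR, so F = τ/R = 8.462/0.360 = 23.51 N.

F ≈ 23.5 N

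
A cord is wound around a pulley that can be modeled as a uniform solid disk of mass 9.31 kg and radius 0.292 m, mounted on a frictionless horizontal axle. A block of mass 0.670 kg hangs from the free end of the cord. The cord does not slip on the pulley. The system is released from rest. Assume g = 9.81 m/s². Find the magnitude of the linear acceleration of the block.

a ≈ 1.23 m/s²

I = ½MR² = (1/2)(9.31)(0.292)² = 0.3969 kg·m².
Block: mg − T = ma. Pulley: TR = Iα. No-slip: a = αR, so T = (I/R²)a = 4.655·a.
Then mg = (m + 4.655)a, so a = (0.670)(9.81)/(0.670 + 4.655) = 1.234 m/s².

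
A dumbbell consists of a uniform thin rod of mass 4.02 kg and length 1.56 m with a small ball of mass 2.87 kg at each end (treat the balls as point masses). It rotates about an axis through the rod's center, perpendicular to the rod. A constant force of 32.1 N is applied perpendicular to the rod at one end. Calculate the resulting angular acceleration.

I_rod = (1/12)ML² = (1/12)(4.02)(1.56)² = 0.8153 kg·m².
I_balls = 2·m·(L/2)² = 2(2.87)(0.7800)² = 3.492 kg·m².
Total I = 4.307 kg·m².
τ = F·(L/2) = (32.1)(0.780) = 25.04 N·m.
α = τ/I = 25.04/4.307 = 5.813 rad/s².

α ≈ 5.81 rad/s²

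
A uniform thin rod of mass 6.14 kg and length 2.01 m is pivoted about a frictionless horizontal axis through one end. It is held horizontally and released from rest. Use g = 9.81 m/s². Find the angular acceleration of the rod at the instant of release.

About the pivot, I = (1/3)ML² = (1/3)(6.14)(2.01)² = 8.269 kg·m².
The weight acts at the center, a distance L/2 = 1.005 m from the pivot; τ = Mg(L/2) = 60.53 N·m.
α = τ/I = 60.53/8.269 = 7.321 rad/s².
(Equivalently α = (3g/(2L)) = 7.321 rad/s².)

α ≈ 7.32 rad/s²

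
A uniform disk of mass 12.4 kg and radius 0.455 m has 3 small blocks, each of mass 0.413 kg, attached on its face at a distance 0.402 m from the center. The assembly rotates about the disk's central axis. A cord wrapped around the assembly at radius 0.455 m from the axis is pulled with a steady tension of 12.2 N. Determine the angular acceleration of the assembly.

α ≈ 3.74 rad/s²

I_disk = ½MR² = ½(12.4)(0.455)² = 1.284 kg·m².
I_blocks = 3·m·r² = 3(0.413)(0.402)² = 0.2002 kg·m².
Total I = 1.484 kg·m².
τ = F r = (12.2)(0.455) = 5.551 N·m.
α = τ/I = 5.551/1.484 = 3.741 rad/s².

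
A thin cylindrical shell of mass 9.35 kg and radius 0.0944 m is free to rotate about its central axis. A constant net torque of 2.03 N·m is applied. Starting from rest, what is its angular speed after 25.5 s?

ω ≈ 621 rad/s

I = MR² = (9.35)(0.0944)² = 0.08332 kg·m².
α = τ/I = 2.03/0.08332 = 24.36 rad/s².
ω = ω₀ + αt = 0 + (24.36)(25.5) = 621.3 rad/s.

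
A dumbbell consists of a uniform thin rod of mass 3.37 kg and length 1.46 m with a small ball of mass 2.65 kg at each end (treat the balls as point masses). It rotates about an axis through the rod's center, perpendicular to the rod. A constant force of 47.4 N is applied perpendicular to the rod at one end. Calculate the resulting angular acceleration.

I_rod = (1/12)ML² = (1/12)(3.37)(1.46)² = 0.5986 kg·m².
I_balls = 2·m·(L/2)² = 2(2.65)(0.7300)² = 2.824 kg·m².
Total I = 3.423 kg·m².
τ = F·(L/2) = (47.4)(0.730) = 34.60 N·m.
α = τ/I = 34.60/3.423 = 10.11 rad/s².

α ≈ 10.1 rad/s²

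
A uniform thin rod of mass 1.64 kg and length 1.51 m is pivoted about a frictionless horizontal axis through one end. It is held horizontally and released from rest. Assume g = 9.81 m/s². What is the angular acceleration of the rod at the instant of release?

About the pivot, I = (1/3)ML² = (1/3)(1.64)(1.51)² = 1.246 kg·m².
The weight acts at the center, a distance L/2 = 0.7550 m from the pivot; τ = Mg(L/2) = 12.15 N·m.
α = τ/I = 12.15/1.246 = 9.745 rad/s².

α ≈ 9.75 rad/s²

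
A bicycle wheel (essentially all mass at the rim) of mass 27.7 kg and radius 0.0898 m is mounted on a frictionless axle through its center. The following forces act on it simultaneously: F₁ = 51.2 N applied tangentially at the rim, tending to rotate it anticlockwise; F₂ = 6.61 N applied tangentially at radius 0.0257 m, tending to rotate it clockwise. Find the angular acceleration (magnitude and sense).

α ≈ 19.8 rad/s², anticlockwise

I = MR² = (27.7)(0.0898)² = 0.2234 kg·m².
Taking anticlockwise as positive: τ₁ = +(51.2)(0.0898) = +4.598 N·m; τ₂ = −(6.61)(0.0257) = −0.1699 N·m.
Net torque τ = 4.428 N·m.
α = τ/I = 4.428/0.2234 = 19.82 rad/s².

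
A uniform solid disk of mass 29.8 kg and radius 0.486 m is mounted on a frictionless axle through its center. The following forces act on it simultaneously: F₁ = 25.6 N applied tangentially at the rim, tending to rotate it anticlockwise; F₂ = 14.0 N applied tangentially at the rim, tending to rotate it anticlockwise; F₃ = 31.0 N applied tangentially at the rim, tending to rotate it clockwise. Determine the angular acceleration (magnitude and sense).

I = ½MR² = (1/2)(29.8)(0.486)² = 3.519 kg·m².
Taking anticlockwise as positive: τ₁ = +(25.6)(0.486) = +12.44 N·m; τ₂ = +(14.0)(0.486) = +6.804 N·m; τ₃ = −(31.0)(0.486) = −15.07 N·m.
Net torque τ = 4.180 N·m.
α = τ/I = 4.180/3.519 = 1.188 rad/s².

α ≈ 1.19 rad/s², anticlockwise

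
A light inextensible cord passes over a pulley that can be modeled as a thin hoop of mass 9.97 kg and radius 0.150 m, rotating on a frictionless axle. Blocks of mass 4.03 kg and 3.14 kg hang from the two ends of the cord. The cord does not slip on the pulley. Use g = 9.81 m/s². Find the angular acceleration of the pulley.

α ≈ 3.40 rad/s²

I = MR² = (9.97)(0.150)² = 0.2243 kg·m².
Heavier block: m₁g − T₁ = m₁a. Lighter block: T₂ − m₂g = m₂a.
Pulley: (T₁ − T₂)R = Iα = I(a/R), so T₁ − T₂ = (I/R²)a = 1·M_p a = 9.970·a.
Adding the three: (m₁ − m₂)g = (m₁ + m₂ + 9.970)a, so a = (4.03 − 3.14)(9.81)/(4.03 + 3.14 + 9.970) = 0.5094 m/s².
α = a/R = 0.5094/0.150 = 3.396 rad/s².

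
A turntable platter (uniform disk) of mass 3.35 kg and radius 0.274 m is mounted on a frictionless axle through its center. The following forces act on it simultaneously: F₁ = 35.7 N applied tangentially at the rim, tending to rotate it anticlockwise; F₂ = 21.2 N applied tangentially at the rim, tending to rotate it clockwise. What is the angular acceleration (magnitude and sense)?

α ≈ 31.6 rad/s², anticlockwise

I = ½MR² = (1/2)(3.35)(0.274)² = 0.1258 kg·m².
Taking anticlockwise as positive: τ₁ = +(35.7)(0.274) = +9.782 N·m; τ₂ = −(21.2)(0.274) = −5.809 N·m.
Net torque τ = 3.973 N·m.
α = τ/I = 3.973/0.1258 = 31.59 rad/s².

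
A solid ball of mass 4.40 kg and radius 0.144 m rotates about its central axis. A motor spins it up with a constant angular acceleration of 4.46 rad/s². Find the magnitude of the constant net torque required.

τ ≈ 0.163 N·m

I = (2/5)MR² = (2/5)(4.40)(0.144)² = 0.03650 kg·m².
τ = Iα = (0.03650)(4.460) = 0.1628 N·m.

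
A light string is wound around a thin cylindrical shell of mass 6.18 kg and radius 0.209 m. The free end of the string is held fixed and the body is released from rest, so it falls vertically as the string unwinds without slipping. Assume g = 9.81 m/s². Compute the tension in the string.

T ≈ 30.3 N

Translation: Mg − T = Ma. Rotation about the center: TR = Iα with I = MR².
With a = αR: T = (I/R²)a = M a, so Mg = (1 + 1.000)Ma.
a = g/(1 + 1.000) = 9.81/2.000 = 4.905 m/s².
T = 1.000·M·a = (1.000)(6.18)(4.905) = 30.31 N.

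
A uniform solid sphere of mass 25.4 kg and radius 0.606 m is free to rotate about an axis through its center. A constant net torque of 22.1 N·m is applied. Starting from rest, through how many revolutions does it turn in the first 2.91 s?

I = (2/5)MR² = (2/5)(25.4)(0.606)² = 3.731 kg·m².
α = τ/I = 22.1/3.731 = 5.923 rad/s².
θ = ½αt² = ½(5.923)(2.91)² = 25.08 rad.
Revolutions = θ/(2π) = 3.991.

≈ 3.99 revolutions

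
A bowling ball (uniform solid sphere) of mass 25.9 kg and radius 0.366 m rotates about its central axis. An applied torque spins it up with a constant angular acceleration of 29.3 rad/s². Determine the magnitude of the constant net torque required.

I = (2/5)MR² = (2/5)(25.9)(0.366)² = 1.388 kg·m².
τ = Iα = (1.388)(29.30) = 40.66 N·m.

τ ≈ 40.7 N·m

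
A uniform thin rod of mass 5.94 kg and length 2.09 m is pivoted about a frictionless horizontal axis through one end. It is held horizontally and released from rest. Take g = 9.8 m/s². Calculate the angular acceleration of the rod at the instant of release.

About the pivot, I = (1/3)ML² = (1/3)(5.94)(2.09)² = 8.649 kg·m².
The weight acts at the center, a distance L/2 = 1.045 m from the pivot; τ = Mg(L/2) = 60.83 N·m.
α = τ/I = 60.83/8.649 = 7.033 rad/s².

α ≈ 7.03 rad/s²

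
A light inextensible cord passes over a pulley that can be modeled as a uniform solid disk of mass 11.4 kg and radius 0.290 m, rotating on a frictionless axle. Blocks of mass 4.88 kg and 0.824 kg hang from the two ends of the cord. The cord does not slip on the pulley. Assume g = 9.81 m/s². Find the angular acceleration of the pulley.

α ≈ 12.0 rad/s²

I = ½MR² = (1/2)(11.4)(0.290)² = 0.4794 kg·m².
Heavier block: m₁g − T₁ = m₁a. Lighter block: T₂ − m₂g = m₂a.
Pulley: (T₁ − T₂)R = Iα = I(a/R), so T₁ − T₂ = (I/R²)a = (1/2)M_p a = 5.700·a.
Adding the three: (m₁ − m₂)g = (m₁ + m₂ + 5.700)a, so a = (4.88 − 0.824)(9.81)/(4.88 + 0.824 + 5.700) = 3.489 m/s².
α = a/R = 3.489/0.290 = 12.03 rad/s².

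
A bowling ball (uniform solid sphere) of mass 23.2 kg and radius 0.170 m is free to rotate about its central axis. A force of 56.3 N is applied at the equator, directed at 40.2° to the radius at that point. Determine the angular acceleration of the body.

α ≈ 23.0 rad/s²

I = (2/5)MR² = (2/5)(23.2)(0.170)² = 0.2682 kg·m².
Only the tangential component produces torque: τ = F R sinθ = (56.3)(0.170) sin 40.2° = 6.178 N·m.
Newton's second law for rotation, τ = Iα, gives α = τ/I = 6.178/0.2682 = 23.03 rad/s².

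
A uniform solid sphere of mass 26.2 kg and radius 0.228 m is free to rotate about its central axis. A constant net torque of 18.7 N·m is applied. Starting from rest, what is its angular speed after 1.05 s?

I = (2/5)MR² = (2/5)(26.2)(0.228)² = 0.5448 kg·m².
α = τ/I = 18.7/0.5448 = 34.33 rad/s².
ω = ω₀ + αt = 0 + (34.33)(1.05) = 36.04 rad/s.

ω ≈ 36.0 rad/s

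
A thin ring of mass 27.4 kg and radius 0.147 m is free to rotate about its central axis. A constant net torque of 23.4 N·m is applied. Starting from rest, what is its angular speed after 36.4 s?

ω ≈ 1440 rad/s

I = MR² = (27.4)(0.147)² = 0.5921 kg·m².
α = τ/I = 23.4/0.5921 = 39.52 rad/s².
ω = ω₀ + αt = 0 + (39.52)(36.4) = 1439 rad/s.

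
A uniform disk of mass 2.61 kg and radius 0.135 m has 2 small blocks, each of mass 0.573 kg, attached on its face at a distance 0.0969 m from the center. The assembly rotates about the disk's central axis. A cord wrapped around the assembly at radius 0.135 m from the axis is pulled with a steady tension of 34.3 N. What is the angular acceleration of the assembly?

I_disk = ½MR² = ½(2.61)(0.135)² = 0.02378 kg·m².
I_blocks = 2·m·r² = 2(0.573)(0.0969)² = 0.01076 kg·m².
Total I = 0.03454 kg·m².
τ = F r = (34.3)(0.135) = 4.630 N·m.
α = τ/I = 4.630/0.03454 = 134.0 rad/s².

α ≈ 134 rad/s²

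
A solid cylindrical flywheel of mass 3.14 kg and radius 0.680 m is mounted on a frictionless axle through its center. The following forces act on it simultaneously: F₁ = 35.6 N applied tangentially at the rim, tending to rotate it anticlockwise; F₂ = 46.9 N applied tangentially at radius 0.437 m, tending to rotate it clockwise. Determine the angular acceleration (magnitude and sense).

α ≈ 5.11 rad/s², anticlockwise

I = ½MR² = (1/2)(3.14)(0.680)² = 0.7260 kg·m².
Taking anticlockwise as positive: τ₁ = +(35.6)(0.680) = +24.21 N·m; τ₂ = −(46.9)(0.437) = −20.50 N·m.
Net torque τ = 3.713 N·m.
α = τ/I = 3.713/0.7260 = 5.114 rad/s².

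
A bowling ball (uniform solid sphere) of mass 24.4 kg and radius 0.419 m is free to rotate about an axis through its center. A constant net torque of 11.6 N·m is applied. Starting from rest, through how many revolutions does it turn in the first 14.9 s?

I = (2/5)MR² = (2/5)(24.4)(0.419)² = 1.713 kg·m².
α = τ/I = 11.6/1.713 = 6.770 rad/s².
θ = ½αt² = ½(6.770)(14.9)² = 751.5 rad.
Revolutions = θ/(2π) = 119.6.

≈ 120 revolutions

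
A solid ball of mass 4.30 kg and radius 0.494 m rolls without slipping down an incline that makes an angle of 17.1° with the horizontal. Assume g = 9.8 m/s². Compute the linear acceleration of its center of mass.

Translation along the incline: Mg sinθ − f = Ma.
Rotation about the center: fR = Iα with I = (2/5)MR². No-slip gives a = αR, so f = (I/R²)a = (2/5)M a.
Substituting: Mg sinθ = (1 + 0.4000)Ma, so a = g sinθ/(1 + 0.4000) = (9.8) sin 17.1° / 1.400 = 2.058 m/s².

a ≈ 2.06 m/s²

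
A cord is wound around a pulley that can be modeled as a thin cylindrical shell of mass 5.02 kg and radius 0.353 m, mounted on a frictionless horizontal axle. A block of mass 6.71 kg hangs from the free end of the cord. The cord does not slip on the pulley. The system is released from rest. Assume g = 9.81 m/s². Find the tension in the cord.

I = MR² = (5.02)(0.353)² = 0.6255 kg·m².
Block: mg − T = ma. Pulley: TR = Iα. No-slip: a = αR, so T = (I/R²)a = 5.020·a.
Then mg = (m + 5.020)a, so a = (6.71)(9.81)/(6.71 + 5.020) = 5.612 m/s².
T = 5.020·a = 28.17 N.

T ≈ 28.2 N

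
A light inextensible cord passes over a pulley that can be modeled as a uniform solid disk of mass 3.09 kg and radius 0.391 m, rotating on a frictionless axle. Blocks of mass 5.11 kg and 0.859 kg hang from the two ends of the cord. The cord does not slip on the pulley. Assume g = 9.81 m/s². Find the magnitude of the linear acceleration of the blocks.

a ≈ 5.55 m/s²

I = ½MR² = (1/2)(3.09)(0.391)² = 0.2362 kg·m².
Heavier block: m₁g − T₁ = m₁a. Lighter block: T₂ − m₂g = m₂a.
Pulley: (T₁ − T₂)R = Iα = I(a/R), so T₁ − T₂ = (I/R²)a = (1/2)M_p a = 1.545·a.
Adding the three: (m₁ − m₂)g = (m₁ + m₂ + 1.545)a, so a = (5.11 − 0.859)(9.81)/(5.11 + 0.859 + 1.545) = 5.550 m/s².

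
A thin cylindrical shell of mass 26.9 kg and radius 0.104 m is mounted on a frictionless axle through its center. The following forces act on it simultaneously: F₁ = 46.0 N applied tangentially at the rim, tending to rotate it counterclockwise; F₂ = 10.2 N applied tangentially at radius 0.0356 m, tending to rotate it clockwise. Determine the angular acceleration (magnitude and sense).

I = MR² = (26.9)(0.104)² = 0.2910 kg·m².
Taking counterclockwise as positive: τ₁ = +(46.0)(0.104) = +4.784 N·m; τ₂ = −(10.2)(0.0356) = −0.3631 N·m.
Net torque τ = 4.421 N·m.
α = τ/I = 4.421/0.2910 = 15.19 rad/s².

α ≈ 15.2 rad/s², counterclockwise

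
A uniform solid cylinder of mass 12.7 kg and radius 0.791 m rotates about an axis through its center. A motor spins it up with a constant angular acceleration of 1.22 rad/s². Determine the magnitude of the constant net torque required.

I = ½MR² = (1/2)(12.7)(0.791)² = 3.973 kg·m².
τ = Iα = (3.973)(1.220) = 4.847 N·m.

τ ≈ 4.85 N·m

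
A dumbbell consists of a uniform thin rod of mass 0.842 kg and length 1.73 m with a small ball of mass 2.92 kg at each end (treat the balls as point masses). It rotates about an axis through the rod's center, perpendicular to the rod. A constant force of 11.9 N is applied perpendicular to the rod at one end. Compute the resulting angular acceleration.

α ≈ 2.25 rad/s²

I_rod = (1/12)ML² = (1/12)(0.842)(1.73)² = 0.2100 kg·m².
I_balls = 2·m·(L/2)² = 2(2.92)(0.8650)² = 4.370 kg·m².
Total I = 4.580 kg·m².
τ = F·(L/2) = (11.9)(0.865) = 10.29 N·m.
α = τ/I = 10.29/4.580 = 2.248 rad/s².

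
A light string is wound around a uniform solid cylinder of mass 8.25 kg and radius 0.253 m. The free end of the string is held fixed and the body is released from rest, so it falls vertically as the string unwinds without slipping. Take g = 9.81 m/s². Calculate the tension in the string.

Translation: Mg − T = Ma. Rotation about the center: TR = Iα with I = ½MR².
With a = αR: T = (I/R²)a = (1/2)M a, so Mg = (1 + 0.5000)Ma.
a = g/(1 + 0.5000) = 9.81/1.500 = 6.540 m/s².
T = 0.5000·M·a = (0.5000)(8.25)(6.540) = 26.98 N.

T ≈ 27.0 N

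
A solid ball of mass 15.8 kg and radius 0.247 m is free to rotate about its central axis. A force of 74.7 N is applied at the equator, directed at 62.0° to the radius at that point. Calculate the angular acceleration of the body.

α ≈ 42.3 rad/s²

I = (2/5)MR² = (2/5)(15.8)(0.247)² = 0.3856 kg·m².
Only the tangential component produces torque: τ = F R sinθ = (74.7)(0.247) sin 62.0° = 16.29 N·m.
From τ = Iα: α = 16.29/0.3856 = 42.25 rad/s².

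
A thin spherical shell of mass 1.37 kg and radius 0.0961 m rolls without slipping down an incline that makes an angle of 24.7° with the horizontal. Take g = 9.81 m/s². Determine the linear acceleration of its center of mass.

a ≈ 2.46 m/s²

Translation along the incline: Mg sinθ − f = Ma.
Rotation about the center: fR = Iα with I = (2/3)MR². No-slip gives a = αR, so f = (I/R²)a = (2/3)M a.
Substituting: Mg sinθ = (1 + 0.6667)Ma, so a = g sinθ/(1 + 0.6667) = (9.81) sin 24.7° / 1.667 = 2.460 m/s².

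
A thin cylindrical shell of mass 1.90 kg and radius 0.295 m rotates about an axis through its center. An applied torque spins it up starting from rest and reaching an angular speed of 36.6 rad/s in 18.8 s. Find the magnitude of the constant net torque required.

I = MR² = (1.90)(0.295)² = 0.1653 kg·m².
α = Δω/Δt = (36.6 − 0)/18.8 = 1.947 rad/s².
τ = Iα = (0.1653)(1.947) = 0.3219 N·m.

τ ≈ 0.322 N·m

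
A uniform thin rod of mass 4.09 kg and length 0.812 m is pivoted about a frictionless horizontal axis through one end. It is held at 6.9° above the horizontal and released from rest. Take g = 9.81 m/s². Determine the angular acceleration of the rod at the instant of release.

About the pivot, I = (1/3)ML² = (1/3)(4.09)(0.812)² = 0.8989 kg·m².
The weight acts at the center, a distance L/2 = 0.4060 m from the pivot; τ = Mg(L/2) cos 6.9° = 16.17 N·m.
α = τ/I = 16.17/0.8989 = 17.99 rad/s².

α ≈ 18.0 rad/s²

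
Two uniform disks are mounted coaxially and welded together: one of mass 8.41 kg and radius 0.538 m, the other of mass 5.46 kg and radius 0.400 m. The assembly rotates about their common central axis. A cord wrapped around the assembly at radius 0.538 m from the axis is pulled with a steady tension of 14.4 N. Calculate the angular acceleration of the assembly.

α ≈ 4.68 rad/s²

I = ½M₁R₁² + ½M₂R₂² = ½(8.41)(0.538)² + ½(5.46)(0.400)² = 1.654 kg·m².
τ = F r = (14.4)(0.538) = 7.747 N·m.
α = τ/I = 7.747/1.654 = 4.684 rad/s².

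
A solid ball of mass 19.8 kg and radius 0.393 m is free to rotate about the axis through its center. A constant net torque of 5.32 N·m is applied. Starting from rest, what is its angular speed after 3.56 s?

I = (2/5)MR² = (2/5)(19.8)(0.393)² = 1.223 kg·m².
α = τ/I = 5.32/1.223 = 4.349 rad/s².
ω = ω₀ + αt = 0 + (4.349)(3.56) = 15.48 rad/s.

ω ≈ 15.5 rad/s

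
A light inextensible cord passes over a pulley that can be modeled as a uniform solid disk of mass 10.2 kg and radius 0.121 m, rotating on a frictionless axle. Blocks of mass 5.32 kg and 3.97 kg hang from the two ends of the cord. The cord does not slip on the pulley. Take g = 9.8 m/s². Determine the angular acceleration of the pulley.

I = ½MR² = (1/2)(10.2)(0.121)² = 0.07467 kg·m².
Heavier block: m₁g − T₁ = m₁a. Lighter block: T₂ − m₂g = m₂a.
Pulley: (T₁ − T₂)R = Iα = I(a/R), so T₁ − T₂ = (I/R²)a = (1/2)M_p a = 5.100·a.
Adding the three: (m₁ − m₂)g = (m₁ + m₂ + 5.100)a, so a = (5.32 − 3.97)(9.8)/(5.32 + 3.97 + 5.100) = 0.9194 m/s².
α = a/R = 0.9194/0.121 = 7.598 rad/s².

α ≈ 7.60 rad/s²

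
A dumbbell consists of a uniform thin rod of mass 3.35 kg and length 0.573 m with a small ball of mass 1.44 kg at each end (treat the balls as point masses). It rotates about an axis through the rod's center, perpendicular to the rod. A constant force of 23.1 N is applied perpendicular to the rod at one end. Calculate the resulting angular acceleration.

α ≈ 20.2 rad/s²

I_rod = (1/12)ML² = (1/12)(3.35)(0.573)² = 0.09166 kg·m².
I_balls = 2·m·(L/2)² = 2(1.44)(0.2865)² = 0.2364 kg·m².
Total I = 0.3281 kg·m².
τ = F·(L/2) = (23.1)(0.286) = 6.618 N·m.
α = τ/I = 6.618/0.3281 = 20.17 rad/s².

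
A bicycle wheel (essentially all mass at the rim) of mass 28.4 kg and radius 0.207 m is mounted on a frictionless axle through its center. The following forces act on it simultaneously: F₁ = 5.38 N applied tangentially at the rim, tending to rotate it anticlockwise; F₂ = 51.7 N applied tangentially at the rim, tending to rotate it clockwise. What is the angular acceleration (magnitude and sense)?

α ≈ 7.88 rad/s², clockwise

I = MR² = (28.4)(0.207)² = 1.217 kg·m².
Taking anticlockwise as positive: τ₁ = +(5.38)(0.207) = +1.114 N·m; τ₂ = −(51.7)(0.207) = −10.70 N·m.
Net torque τ = -9.588 N·m.
α = τ/I = -9.588/1.217 = -7.879 rad/s².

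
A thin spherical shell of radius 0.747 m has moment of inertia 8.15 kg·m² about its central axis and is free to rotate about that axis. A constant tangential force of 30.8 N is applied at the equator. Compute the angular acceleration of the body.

α ≈ 2.82 rad/s²

τ = F R = (30.8)(0.747) = 23.01 N·m.
From τ = Iα: α = 23.01/8.150 = 2.823 rad/s².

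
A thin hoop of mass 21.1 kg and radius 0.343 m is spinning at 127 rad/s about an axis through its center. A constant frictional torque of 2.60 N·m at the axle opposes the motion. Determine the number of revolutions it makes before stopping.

I = MR² = (21.1)(0.343)² = 2.482 kg·m².
The net torque has magnitude 2.60 N·m, opposing ω.
|α| = τ/I = 2.600/2.482 = 1.047 rad/s² (deceleration).
ω² = ω₀² − 2|α|θ with ω = 0 ⇒ θ = ω₀²/(2|α|) = 7700 rad = 1225 rev.

≈ 1230 revolutions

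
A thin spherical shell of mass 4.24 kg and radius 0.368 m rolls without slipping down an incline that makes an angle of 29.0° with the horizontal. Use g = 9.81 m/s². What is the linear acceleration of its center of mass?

Translation along the incline: Mg sinθ − f = Ma.
Rotation about the center: fR = Iα with I = (2/3)MR². No-slip gives a = αR, so f = (I/R²)a = (2/3)M a.
Substituting: Mg sinθ = (1 + 0.6667)Ma, so a = g sinθ/(1 + 0.6667) = (9.81) sin 29.0° / 1.667 = 2.854 m/s².

a ≈ 2.85 m/s²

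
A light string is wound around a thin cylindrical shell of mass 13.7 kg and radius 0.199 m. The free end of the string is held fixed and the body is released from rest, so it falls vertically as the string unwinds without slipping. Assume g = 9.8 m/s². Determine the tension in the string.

Translation: Mg − T = Ma. Rotation about the center: TR = Iα with I = MR².
With a = αR: T = (I/R²)a = M a, so Mg = (1 + 1.000)Ma.
a = g/(1 + 1.000) = 9.8/2.000 = 4.900 m/s².
T = 1.000·M·a = (1.000)(13.7)(4.900) = 67.13 N.

T ≈ 67.1 N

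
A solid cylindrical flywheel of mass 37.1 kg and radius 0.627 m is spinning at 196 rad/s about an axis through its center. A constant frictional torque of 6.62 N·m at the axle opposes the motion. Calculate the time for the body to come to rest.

t ≈ 216 s

I = ½MR² = (1/2)(37.1)(0.627)² = 7.293 kg·m².
The net torque has magnitude 6.62 N·m, opposing ω.
|α| = τ/I = 6.620/7.293 = 0.9078 rad/s² (deceleration).
0 = ω₀ − |α|t ⇒ t = ω₀/|α| = 196/0.9078 = 215.9 s.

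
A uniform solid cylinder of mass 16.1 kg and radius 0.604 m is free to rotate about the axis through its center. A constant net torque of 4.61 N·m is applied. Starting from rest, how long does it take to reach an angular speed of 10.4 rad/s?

I = ½MR² = (1/2)(16.1)(0.604)² = 2.937 kg·m².
α = τ/I = 4.61/2.937 = 1.570 rad/s².
ω = αt ⇒ t = ω/α = 10.4/1.570 = 6.625 s.

t ≈ 6.63 s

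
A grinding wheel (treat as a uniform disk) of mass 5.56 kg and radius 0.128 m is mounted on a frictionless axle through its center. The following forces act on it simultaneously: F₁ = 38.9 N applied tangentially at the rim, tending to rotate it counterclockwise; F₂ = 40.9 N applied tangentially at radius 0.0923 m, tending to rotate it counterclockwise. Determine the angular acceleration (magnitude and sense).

I = ½MR² = (1/2)(5.56)(0.128)² = 0.04555 kg·m².
Taking counterclockwise as positive: τ₁ = +(38.9)(0.128) = +4.979 N·m; τ₂ = +(40.9)(0.0923) = +3.775 N·m.
Net torque τ = 8.754 N·m.
α = τ/I = 8.754/0.04555 = 192.2 rad/s².

α ≈ 192 rad/s², counterclockwise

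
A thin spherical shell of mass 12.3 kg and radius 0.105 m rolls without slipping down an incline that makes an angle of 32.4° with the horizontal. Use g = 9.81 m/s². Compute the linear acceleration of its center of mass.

Translation along the incline: Mg sinθ − f = Ma.
Rotation about the center: fR = Iα with I = (2/3)MR². No-slip gives a = αR, so f = (I/R²)a = (2/3)M a.
Substituting: Mg sinθ = (1 + 0.6667)Ma, so a = g sinθ/(1 + 0.6667) = (9.81) sin 32.4° / 1.667 = 3.154 m/s².

a ≈ 3.15 m/s²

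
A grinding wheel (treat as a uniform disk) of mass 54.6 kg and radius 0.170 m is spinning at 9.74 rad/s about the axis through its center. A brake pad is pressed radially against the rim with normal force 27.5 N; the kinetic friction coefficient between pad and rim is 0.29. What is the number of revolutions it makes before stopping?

≈ 4.39 revolutions

I = ½MR² = (1/2)(54.6)(0.170)² = 0.7890 kg·m².
Friction force f = μN = (0.29)(27.5) = 7.975 N at the rim; torque magnitude τ = fR = 1.356 N·m, opposing ω.
|α| = τ/I = 1.356/0.7890 = 1.718 rad/s² (deceleration).
ω² = ω₀² − 2|α|θ with ω = 0 ⇒ θ = ω₀²/(2|α|) = 27.60 rad = 4.393 rev.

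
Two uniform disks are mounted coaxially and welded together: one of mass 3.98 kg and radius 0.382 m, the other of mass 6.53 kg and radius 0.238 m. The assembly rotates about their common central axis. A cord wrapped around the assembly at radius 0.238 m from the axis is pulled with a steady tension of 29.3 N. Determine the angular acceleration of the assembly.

I = ½M₁R₁² + ½M₂R₂² = ½(3.98)(0.382)² + ½(6.53)(0.238)² = 0.4753 kg·m².
τ = F r = (29.3)(0.238) = 6.973 N·m.
α = τ/I = 6.973/0.4753 = 14.67 rad/s².

α ≈ 14.7 rad/s²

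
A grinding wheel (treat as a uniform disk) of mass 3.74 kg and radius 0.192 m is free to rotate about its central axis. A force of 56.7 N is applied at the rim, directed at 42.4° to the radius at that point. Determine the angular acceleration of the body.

α ≈ 106 rad/s²

I = ½MR² = (1/2)(3.74)(0.192)² = 0.06894 kg·m².
Only the tangential component produces torque: τ = F R sinθ = (56.7)(0.192) sin 42.4° = 7.341 N·m.
Newton's second law for rotation, τ = Iα, gives α = τ/I = 7.341/0.06894 = 106.5 rad/s².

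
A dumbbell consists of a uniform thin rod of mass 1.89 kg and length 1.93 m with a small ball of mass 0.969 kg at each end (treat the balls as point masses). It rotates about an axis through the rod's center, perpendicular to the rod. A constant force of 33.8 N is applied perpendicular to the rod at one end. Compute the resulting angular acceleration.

I_rod = (1/12)ML² = (1/12)(1.89)(1.93)² = 0.5867 kg·m².
I_balls = 2·m·(L/2)² = 2(0.969)(0.9650)² = 1.805 kg·m².
Total I = 2.391 kg·m².
τ = F·(L/2) = (33.8)(0.965) = 32.62 N·m.
α = τ/I = 32.62/2.391 = 13.64 rad/s².

α ≈ 13.6 rad/s²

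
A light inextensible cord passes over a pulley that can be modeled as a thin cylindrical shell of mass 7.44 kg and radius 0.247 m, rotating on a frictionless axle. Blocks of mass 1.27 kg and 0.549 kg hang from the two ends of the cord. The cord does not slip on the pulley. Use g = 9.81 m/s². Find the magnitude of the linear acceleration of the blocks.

a ≈ 0.764 m/s²

I = MR² = (7.44)(0.247)² = 0.4539 kg·m².
Heavier block: m₁g − T₁ = m₁a. Lighter block: T₂ − m₂g = m₂a.
Pulley: (T₁ − T₂)R = Iα = I(a/R), so T₁ − T₂ = (I/R²)a = 1·M_p a = 7.440·a.
Adding the three: (m₁ − m₂)g = (m₁ + m₂ + 7.440)a, so a = (1.27 − 0.549)(9.81)/(1.27 + 0.549 + 7.440) = 0.7639 m/s².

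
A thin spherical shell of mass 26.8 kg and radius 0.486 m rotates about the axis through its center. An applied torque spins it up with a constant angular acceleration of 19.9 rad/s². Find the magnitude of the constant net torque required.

I = (2/3)MR² = (2/3)(26.8)(0.486)² = 4.220 kg·m².
τ = Iα = (4.220)(19.90) = 83.98 N·m.

τ ≈ 84.0 N·m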